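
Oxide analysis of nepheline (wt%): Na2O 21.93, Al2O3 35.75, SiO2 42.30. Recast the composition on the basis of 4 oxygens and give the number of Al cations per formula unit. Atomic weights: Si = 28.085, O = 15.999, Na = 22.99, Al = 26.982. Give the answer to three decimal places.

0.997 Al apfu

21.93 wt% Na2O ÷ 61.979 g/mol = 0.35383 mol, giving 0.70766 Na and 0.35383 O.
35.75 wt% Al2O3 ÷ 101.961 g/mol = 0.35062 mol, giving 0.70124 Al and 1.05186 O.
42.30 wt% SiO2 ÷ 60.083 g/mol = 0.70403 mol, giving 0.70403 Si and 1.40806 O.
Oxygen sums to 2.81375; scaling by 4/2.81375 = 1.42159 puts the formula on 4 O.
Al: 0.70124 × 1.42159 = 0.997 atoms per formula unit.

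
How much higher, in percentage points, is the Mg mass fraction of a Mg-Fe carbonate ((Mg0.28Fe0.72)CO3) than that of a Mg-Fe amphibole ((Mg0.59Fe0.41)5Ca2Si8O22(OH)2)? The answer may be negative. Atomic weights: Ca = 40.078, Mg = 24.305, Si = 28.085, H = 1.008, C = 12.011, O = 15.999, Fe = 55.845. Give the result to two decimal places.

-1.82 percentage points

M((Mg0.28Fe0.72)CO3) = 107.022 g/mol, so wt% Mg = 6.805/107.022 × 100 = 6.36%.
M((Mg0.59Fe0.41)5Ca2Si8O22(OH)2) = 877.010 g/mol, so wt% Mg = 71.700/877.010 × 100 = 8.18%.
6.36 − 8.18 = -1.82 pp.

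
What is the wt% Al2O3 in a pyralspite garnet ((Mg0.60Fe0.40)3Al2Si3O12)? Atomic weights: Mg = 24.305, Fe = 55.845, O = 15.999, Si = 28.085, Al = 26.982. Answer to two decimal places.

23.12 wt%

Formula mass = 440.970 g/mol.
2 Al → 1.0000 mol Al2O3 per formula unit; M(Al2O3) = 101.961, so Al2O3 mass = 101.961 g.
101.961/440.970 × 100 = 23.12 wt%.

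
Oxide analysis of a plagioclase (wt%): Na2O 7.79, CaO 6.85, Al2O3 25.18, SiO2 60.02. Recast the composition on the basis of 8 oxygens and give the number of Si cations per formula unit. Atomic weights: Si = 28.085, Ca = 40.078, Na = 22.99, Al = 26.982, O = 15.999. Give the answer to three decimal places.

2.676 Si apfu

Na2O: 7.79/61.979 = 0.12569 mol → 0.25138 mol Na, 0.12569 mol O.
CaO: 6.85/56.077 = 0.12215 mol → 0.12215 mol Ca, 0.12215 mol O.
Al2O3: 25.18/101.961 = 0.24696 mol → 0.49392 mol Al, 0.74088 mol O.
SiO2: 60.02/60.083 = 0.99895 mol → 0.99895 mol Si, 1.99790 mol O.
Total oxygen = 2.98662 mol. Normalization factor = 8/2.98662 = 2.67861.
Si per 8 O = 0.99895 × 2.67861 = 2.676.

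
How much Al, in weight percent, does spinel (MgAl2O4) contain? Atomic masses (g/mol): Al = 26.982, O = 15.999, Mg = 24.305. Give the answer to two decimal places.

37.93 weight percent

Molar mass of MgAl2O4: 1·24.305 + 2·26.982 + 4·15.999 = 142.265 g/mol.
Mass of Al per formula unit: 2 × 26.982 = 53.964 g.
Weight fraction Al = 53.964 / 142.265 = 0.3793.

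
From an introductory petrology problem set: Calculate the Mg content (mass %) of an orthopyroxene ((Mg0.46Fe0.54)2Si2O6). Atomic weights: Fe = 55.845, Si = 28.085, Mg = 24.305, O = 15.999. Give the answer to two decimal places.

9.52 mass %

Formula mass = 0.92×24.305 + 1.08×55.845 + 2×28.085 + 6×15.999 = 234.837 g/mol, of which 22.361 g is Mg.
So Mg makes up 22.361/234.837 = 0.0952 of the mass, i.e. 9.52%.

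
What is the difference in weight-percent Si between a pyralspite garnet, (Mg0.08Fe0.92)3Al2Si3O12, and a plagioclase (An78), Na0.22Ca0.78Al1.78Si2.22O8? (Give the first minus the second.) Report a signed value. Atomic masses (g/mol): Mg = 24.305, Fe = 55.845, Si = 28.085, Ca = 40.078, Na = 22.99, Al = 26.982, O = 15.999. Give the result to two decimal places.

Si in (Mg0.08Fe0.92)3Al2Si3O12: molar mass 490.172 g/mol; 3×28.085 = 84.255 g → 17.19 wt%.
Si in Na0.22Ca0.78Al1.78Si2.22O8: molar mass 274.687 g/mol; 2.22×28.085 = 62.349 g → 22.70 wt%.
Difference = 17.19 − 22.70 = -5.51 percentage points.

-5.51 percentage points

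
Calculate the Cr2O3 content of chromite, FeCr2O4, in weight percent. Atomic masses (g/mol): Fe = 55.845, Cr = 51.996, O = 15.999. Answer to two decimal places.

Molar mass of FeCr2O4 = 1×55.845 + 2×51.996 + 4×15.999 = 223.833 g/mol.
Each formula unit contains 2 Cr, equivalent to 2/2 = 1.0000 mol Cr2O3.
M(Cr2O3) = 2×51.996 + 3×15.999 = 151.989 g/mol.
Mass of Cr2O3 per formula unit = 1.0000 × 151.989 = 151.989 g.
Cr2O3 wt% = 151.989 / 223.833 × 100 = 67.90%.

67.90 wt%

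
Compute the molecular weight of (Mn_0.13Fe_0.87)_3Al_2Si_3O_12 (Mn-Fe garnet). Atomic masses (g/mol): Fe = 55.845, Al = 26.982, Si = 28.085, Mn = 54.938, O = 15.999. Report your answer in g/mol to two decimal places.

M = 0.39(54.938) + 2.61(55.845) + 2(26.982) + 3(28.085) + 12(15.999)

497.39 g/mol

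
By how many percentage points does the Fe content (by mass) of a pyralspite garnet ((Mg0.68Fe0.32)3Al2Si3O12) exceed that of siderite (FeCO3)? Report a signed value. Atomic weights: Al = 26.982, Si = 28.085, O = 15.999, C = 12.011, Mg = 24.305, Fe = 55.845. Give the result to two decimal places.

-35.83 percentage points

Fe in (Mg0.68Fe0.32)3Al2Si3O12: molar mass 433.400 g/mol; 0.96×55.845 = 53.611 g → 12.37 wt%.
Fe in FeCO3: molar mass 115.853 g/mol; 1×55.845 = 55.845 g → 48.20 wt%.
Difference = 12.37 − 48.20 = -35.83 percentage points.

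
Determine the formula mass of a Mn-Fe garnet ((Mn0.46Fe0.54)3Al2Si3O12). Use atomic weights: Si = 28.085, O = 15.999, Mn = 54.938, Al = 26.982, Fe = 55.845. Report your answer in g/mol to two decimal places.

Mn: 1.38 × 54.938 = 75.8144
Fe: 1.62 × 55.845 = 90.4689
Al: 2 × 26.982 = 53.9640
Si: 3 × 28.085 = 84.2550
O: 12 × 15.999 = 191.9880
Summing the contributions gives the formula mass.

496.49 g/mol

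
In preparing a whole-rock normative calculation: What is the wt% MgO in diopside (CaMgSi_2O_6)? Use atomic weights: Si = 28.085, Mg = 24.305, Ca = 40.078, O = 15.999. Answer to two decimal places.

18.61 wt%

M(CaMgSi_2O_6) = 216.547 g/mol; M(MgO) = 40.304 g/mol.
Moles MgO per formula unit = 1 Mg ÷ 1 = 1.0000.
MgO fraction = (1.0000 × 40.304) / 216.547 = 40.304/216.547 = 0.1861.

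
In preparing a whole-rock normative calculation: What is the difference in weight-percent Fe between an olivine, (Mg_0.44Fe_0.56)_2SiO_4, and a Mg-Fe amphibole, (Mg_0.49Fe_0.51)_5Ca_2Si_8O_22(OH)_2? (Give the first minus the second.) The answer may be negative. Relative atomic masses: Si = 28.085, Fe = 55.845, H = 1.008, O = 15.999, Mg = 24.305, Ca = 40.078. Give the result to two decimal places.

Fe in (Mg_0.44Fe_0.56)_2SiO_4: molar mass 176.016 g/mol; 1.12×55.845 = 62.546 g → 35.53 wt%.
Fe in (Mg_0.49Fe_0.51)_5Ca_2Si_8O_22(OH)_2: molar mass 892.780 g/mol; 2.55×55.845 = 142.405 g → 15.95 wt%.
Difference = 35.53 − 15.95 = 19.58 percentage points.

19.58 percentage points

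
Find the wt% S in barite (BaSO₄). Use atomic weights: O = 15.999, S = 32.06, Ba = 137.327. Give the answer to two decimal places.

13.74 wt%

M(BaSO₄) = 233.383 g/mol.
S contributes 1 × 32.06 = 32.060 g per mole.
32.060/233.383 = 0.1374 → 13.74%.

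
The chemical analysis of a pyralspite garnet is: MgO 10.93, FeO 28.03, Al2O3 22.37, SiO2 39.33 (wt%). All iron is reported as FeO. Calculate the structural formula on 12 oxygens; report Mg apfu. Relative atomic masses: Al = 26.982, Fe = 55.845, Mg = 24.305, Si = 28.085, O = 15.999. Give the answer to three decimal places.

1.238 Mg apfu

MgO: 10.93/40.304 = 0.27119 mol → 0.27119 mol Mg, 0.27119 mol O.
FeO: 28.03/71.844 = 0.39015 mol → 0.39015 mol Fe, 0.39015 mol O.
Al2O3: 22.37/101.961 = 0.21940 mol → 0.43880 mol Al, 0.65820 mol O.
SiO2: 39.33/60.083 = 0.65459 mol → 0.65459 mol Si, 1.30918 mol O.
Total oxygen = 2.62872 mol. Normalization factor = 12/2.62872 = 4.56496.
Mg per 12 O = 0.27119 × 4.56496 = 1.238.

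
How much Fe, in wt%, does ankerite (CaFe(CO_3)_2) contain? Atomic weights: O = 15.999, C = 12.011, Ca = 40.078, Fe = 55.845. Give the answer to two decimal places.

Molar mass of CaFe(CO_3)_2: 1·40.078 + 1·55.845 + 2·12.011 + 6·15.999 = 215.939 g/mol.
Mass of Fe per formula unit: 1 × 55.845 = 55.845 g.
Weight fraction Fe = 55.845 / 215.939 = 0.2586.

25.86 wt%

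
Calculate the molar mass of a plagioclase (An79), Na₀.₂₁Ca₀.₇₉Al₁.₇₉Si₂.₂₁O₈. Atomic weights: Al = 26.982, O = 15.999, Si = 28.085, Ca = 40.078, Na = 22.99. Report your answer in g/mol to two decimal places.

M = 0.21*22.99 + 0.79*40.078 + 1.79*26.982 + 2.21*28.085 + 8*15.999

274.85 g/mol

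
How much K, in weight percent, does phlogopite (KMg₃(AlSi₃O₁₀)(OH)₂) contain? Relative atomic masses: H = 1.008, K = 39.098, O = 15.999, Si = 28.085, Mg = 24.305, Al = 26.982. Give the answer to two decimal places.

9.37 weight percent

M(KMg₃(AlSi₃O₁₀)(OH)₂) = 417.254 g/mol.
K contributes 1 × 39.098 = 39.098 g per mole.
39.098/417.254 = 0.0937 → 9.37%.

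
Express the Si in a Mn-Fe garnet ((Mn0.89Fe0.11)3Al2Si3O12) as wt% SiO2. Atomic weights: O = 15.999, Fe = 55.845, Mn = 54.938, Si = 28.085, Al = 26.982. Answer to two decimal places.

36.39 wt%

Molar mass of (Mn0.89Fe0.11)3Al2Si3O12 = 2.67*54.938 + 0.33*55.845 + 2*26.982 + 3*28.085 + 12*15.999 = 495.320 g/mol.
Each formula unit contains 3 Si, equivalent to 3/1 = 3.0000 mol SiO2.
M(SiO2) = 1×28.085 + 2×15.999 = 60.083 g/mol.
Mass of SiO2 per formula unit = 3.0000 × 60.083 = 180.249 g.
SiO2 wt% = 180.249 / 495.320 × 100 = 36.39%.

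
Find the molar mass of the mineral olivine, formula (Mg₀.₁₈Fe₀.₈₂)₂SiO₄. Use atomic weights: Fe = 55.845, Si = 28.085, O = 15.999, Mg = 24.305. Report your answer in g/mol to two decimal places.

192.42 g/mol

M = 0.36·24.305 + 1.64·55.845 + 1·28.085 + 4·15.999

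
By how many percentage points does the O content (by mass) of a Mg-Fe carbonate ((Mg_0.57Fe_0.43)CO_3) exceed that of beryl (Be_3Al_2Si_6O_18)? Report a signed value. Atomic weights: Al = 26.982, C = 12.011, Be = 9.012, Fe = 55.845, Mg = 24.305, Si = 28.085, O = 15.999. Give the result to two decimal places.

O in (Mg_0.57Fe_0.43)CO_3: molar mass 97.875 g/mol; 3×15.999 = 47.997 g → 49.04 wt%.
O in Be_3Al_2Si_6O_18: molar mass 537.492 g/mol; 18×15.999 = 287.982 g → 53.58 wt%.
Difference = 49.04 − 53.58 = -4.54 percentage points.

-4.54 percentage points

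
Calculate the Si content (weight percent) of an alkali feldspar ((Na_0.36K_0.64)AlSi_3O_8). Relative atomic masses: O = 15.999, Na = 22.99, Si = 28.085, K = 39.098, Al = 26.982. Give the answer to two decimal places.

Molar mass of (Na_0.36K_0.64)AlSi_3O_8: 0.36*22.99 + 0.64*39.098 + 1*26.982 + 3*28.085 + 8*15.999 = 272.528 g/mol.
Mass of Si per formula unit: 3 × 28.085 = 84.255 g.
Weight fraction Si = 84.255 / 272.528 = 0.3092.

30.92 weight percent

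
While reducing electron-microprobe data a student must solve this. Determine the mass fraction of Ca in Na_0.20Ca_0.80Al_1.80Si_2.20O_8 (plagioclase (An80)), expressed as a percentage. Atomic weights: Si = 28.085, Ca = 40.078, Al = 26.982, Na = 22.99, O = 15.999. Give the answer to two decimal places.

Molar mass of Na_0.20Ca_0.80Al_1.80Si_2.20O_8: 0.20*22.99 + 0.80*40.078 + 1.80*26.982 + 2.20*28.085 + 8*15.999 = 275.007 g/mol.
Mass of Ca per formula unit: 0.80 × 40.078 = 32.062 g.
Weight fraction Ca = 32.062 / 275.007 = 0.1166.

11.66 mass %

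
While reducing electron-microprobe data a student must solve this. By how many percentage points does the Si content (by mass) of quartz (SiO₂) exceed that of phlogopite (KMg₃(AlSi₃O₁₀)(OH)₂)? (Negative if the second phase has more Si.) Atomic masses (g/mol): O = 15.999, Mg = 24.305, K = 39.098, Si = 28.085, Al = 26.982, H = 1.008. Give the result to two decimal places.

M(SiO₂) = 60.083 g/mol, so wt% Si = 28.085/60.083 × 100 = 46.74%.
M(KMg₃(AlSi₃O₁₀)(OH)₂) = 417.254 g/mol, so wt% Si = 84.255/417.254 × 100 = 20.19%.
46.74 − 20.19 = 26.55 pp.

26.55 percentage points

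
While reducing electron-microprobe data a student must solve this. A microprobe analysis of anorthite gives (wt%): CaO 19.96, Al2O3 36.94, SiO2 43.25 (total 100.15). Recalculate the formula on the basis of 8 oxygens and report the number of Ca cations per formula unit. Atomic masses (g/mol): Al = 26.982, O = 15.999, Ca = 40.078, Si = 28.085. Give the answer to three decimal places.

CaO: 19.96/56.077 = 0.35594 mol → 0.35594 mol Ca, 0.35594 mol O.
Al2O3: 36.94/101.961 = 0.36230 mol → 0.72460 mol Al, 1.08690 mol O.
SiO2: 43.25/60.083 = 0.71984 mol → 0.71984 mol Si, 1.43968 mol O.
Total oxygen = 2.88252 mol. Normalization factor = 8/2.88252 = 2.77535.
Ca per 8 O = 0.35594 × 2.77535 = 0.988.

0.988 Ca apfu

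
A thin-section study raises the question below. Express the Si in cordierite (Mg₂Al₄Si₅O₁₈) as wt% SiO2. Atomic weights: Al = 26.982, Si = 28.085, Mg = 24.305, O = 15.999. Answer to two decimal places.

51.36 wt%

Formula mass = 584.945 g/mol.
5 Si → 5.0000 mol SiO2 per formula unit; M(SiO2) = 60.083, so SiO2 mass = 300.415 g.
300.415/584.945 × 100 = 51.36 wt%.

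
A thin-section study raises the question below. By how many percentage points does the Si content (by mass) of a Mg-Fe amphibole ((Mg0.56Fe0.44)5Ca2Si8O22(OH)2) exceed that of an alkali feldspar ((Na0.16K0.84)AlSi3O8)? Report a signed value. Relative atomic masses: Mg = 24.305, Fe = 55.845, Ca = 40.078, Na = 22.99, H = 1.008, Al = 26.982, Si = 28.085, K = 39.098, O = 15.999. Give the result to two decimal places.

Si in (Mg0.56Fe0.44)5Ca2Si8O22(OH)2: molar mass 881.741 g/mol; 8×28.085 = 224.680 g → 25.48 wt%.
Si in (Na0.16K0.84)AlSi3O8: molar mass 275.750 g/mol; 3×28.085 = 84.255 g → 30.55 wt%.
Difference = 25.48 − 30.55 = -5.07 percentage points.

-5.07 percentage points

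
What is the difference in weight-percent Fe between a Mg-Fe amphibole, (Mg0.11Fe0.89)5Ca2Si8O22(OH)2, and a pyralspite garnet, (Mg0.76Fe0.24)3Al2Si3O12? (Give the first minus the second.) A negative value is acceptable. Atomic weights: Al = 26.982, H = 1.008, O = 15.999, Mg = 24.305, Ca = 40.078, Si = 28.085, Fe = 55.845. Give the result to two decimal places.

Fe in (Mg0.11Fe0.89)5Ca2Si8O22(OH)2: molar mass 952.706 g/mol; 4.45×55.845 = 248.510 g → 26.08 wt%.
Fe in (Mg0.76Fe0.24)3Al2Si3O12: molar mass 425.831 g/mol; 0.72×55.845 = 40.208 g → 9.44 wt%.
Difference = 26.08 − 9.44 = 16.64 percentage points.

16.64 percentage points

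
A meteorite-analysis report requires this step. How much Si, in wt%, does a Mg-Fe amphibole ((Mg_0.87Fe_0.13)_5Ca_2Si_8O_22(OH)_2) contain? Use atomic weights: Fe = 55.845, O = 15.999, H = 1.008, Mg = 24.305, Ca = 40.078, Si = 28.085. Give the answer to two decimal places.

26.98 wt%

M((Mg_0.87Fe_0.13)_5Ca_2Si_8O_22(OH)_2) = 832.854 g/mol.
Si contributes 8 × 28.085 = 224.680 g per mole.
224.680/832.854 = 0.2698 → 26.98%.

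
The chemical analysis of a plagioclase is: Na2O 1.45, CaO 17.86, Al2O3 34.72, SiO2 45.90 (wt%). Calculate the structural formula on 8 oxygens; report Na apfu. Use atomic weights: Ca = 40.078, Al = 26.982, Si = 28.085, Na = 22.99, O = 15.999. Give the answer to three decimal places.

Na2O (M=61.979): mol = 0.02340; Na = 0.04680, O = 0.02340.
CaO (M=56.077): mol = 0.31849; Ca = 0.31849, O = 0.31849.
Al2O3 (M=101.961): mol = 0.34052; Al = 0.68104, O = 1.02156.
SiO2 (M=60.083): mol = 0.76394; Si = 0.76394, O = 1.52788.
ΣO = 2.89133; factor = 8/ΣO = 2.76689.
Na apfu = 0.04680 × 2.76689 = 0.129.

0.129 Na apfu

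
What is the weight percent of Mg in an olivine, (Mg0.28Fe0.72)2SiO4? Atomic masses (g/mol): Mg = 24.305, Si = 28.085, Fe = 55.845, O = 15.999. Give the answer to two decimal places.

M((Mg0.28Fe0.72)2SiO4) = 186.109 g/mol.
Mg contributes 0.56 × 24.305 = 13.611 g per mole.
13.611/186.109 = 0.0731 → 7.31%.

7.31 mass %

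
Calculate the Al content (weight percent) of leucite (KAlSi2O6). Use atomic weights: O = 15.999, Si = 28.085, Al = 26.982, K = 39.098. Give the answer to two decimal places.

12.36 weight percent

Formula mass = 1·39.098 + 1·26.982 + 2·28.085 + 6·15.999 = 218.244 g/mol, of which 26.982 g is Al.
So Al makes up 26.982/218.244 = 0.1236 of the mass, i.e. 12.36%.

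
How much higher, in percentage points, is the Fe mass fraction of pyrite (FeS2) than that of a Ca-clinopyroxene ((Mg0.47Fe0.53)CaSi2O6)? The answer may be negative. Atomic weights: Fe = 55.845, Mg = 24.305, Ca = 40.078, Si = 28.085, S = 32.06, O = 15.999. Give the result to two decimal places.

33.86 percentage points

M(FeS2) = 119.965 g/mol, so wt% Fe = 55.845/119.965 × 100 = 46.55%.
M((Mg0.47Fe0.53)CaSi2O6) = 233.263 g/mol, so wt% Fe = 29.598/233.263 × 100 = 12.69%.
46.55 − 12.69 = 33.86 pp.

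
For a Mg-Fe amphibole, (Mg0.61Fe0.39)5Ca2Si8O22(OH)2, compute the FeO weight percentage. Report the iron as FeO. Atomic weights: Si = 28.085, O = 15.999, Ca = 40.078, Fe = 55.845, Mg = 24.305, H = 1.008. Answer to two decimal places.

16.03 wt%

M((Mg0.61Fe0.39)5Ca2Si8O22(OH)2) = 873.856 g/mol; M(FeO) = 71.844 g/mol.
Moles FeO per formula unit = 1.95 Fe ÷ 1 = 1.9500.
FeO fraction = (1.9500 × 71.844) / 873.856 = 140.096/873.856 = 0.1603.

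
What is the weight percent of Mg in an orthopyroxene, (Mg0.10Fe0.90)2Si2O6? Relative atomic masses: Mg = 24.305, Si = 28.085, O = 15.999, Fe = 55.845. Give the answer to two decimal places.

Formula mass = 0.20×24.305 + 1.80×55.845 + 2×28.085 + 6×15.999 = 257.546 g/mol, of which 4.861 g is Mg.
So Mg makes up 4.861/257.546 = 0.0189 of the mass, i.e. 1.89%.

1.89 wt%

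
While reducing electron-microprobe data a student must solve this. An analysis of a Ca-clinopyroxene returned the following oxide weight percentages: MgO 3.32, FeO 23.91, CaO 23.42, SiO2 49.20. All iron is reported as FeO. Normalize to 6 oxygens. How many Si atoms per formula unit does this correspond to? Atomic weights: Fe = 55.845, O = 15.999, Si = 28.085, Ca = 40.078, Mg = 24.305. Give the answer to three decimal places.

3.32 wt% MgO ÷ 40.304 g/mol = 0.08237 mol, giving 0.08237 Mg and 0.08237 O.
23.91 wt% FeO ÷ 71.844 g/mol = 0.33280 mol, giving 0.33280 Fe and 0.33280 O.
23.42 wt% CaO ÷ 56.077 g/mol = 0.41764 mol, giving 0.41764 Ca and 0.41764 O.
49.20 wt% SiO2 ÷ 60.083 g/mol = 0.81887 mol, giving 0.81887 Si and 1.63774 O.
Oxygen sums to 2.47055; scaling by 6/2.47055 = 2.42861 puts the formula on 6 O.
Si: 0.81887 × 2.42861 = 1.989 atoms per formula unit.

1.989 Si apfu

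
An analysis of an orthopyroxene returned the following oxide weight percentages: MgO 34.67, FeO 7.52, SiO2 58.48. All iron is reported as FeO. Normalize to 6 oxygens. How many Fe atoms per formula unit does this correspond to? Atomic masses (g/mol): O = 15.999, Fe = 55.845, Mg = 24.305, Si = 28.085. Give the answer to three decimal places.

MgO (M=40.304): mol = 0.86021; Mg = 0.86021, O = 0.86021.
FeO (M=71.844): mol = 0.10467; Fe = 0.10467, O = 0.10467.
SiO2 (M=60.083): mol = 0.97332; Si = 0.97332, O = 1.94664.
ΣO = 2.91152; factor = 6/ΣO = 2.06078.
Fe apfu = 0.10467 × 2.06078 = 0.216.

0.216 Fe apfu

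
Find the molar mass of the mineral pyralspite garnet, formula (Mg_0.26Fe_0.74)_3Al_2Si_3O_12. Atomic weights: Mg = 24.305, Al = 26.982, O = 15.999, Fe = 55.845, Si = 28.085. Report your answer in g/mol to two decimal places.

473.14 g/mol

M = 0.78(24.305) + 2.22(55.845) + 2(26.982) + 3(28.085) + 12(15.999)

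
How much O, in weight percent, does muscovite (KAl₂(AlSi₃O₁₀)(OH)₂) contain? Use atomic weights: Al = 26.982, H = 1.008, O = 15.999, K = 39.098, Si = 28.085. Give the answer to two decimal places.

M(KAl₂(AlSi₃O₁₀)(OH)₂) = 398.303 g/mol.
O contributes 12 × 15.999 = 191.988 g per mole.
191.988/398.303 = 0.4820 → 48.20%.

48.20 weight percent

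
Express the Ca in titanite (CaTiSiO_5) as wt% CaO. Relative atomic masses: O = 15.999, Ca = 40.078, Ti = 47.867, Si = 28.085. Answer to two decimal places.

28.61 wt%

Molar mass of CaTiSiO_5 = 1×40.078 + 1×47.867 + 1×28.085 + 5×15.999 = 196.025 g/mol.
Each formula unit contains 1 Ca, equivalent to 1/1 = 1.0000 mol CaO.
M(CaO) = 1×40.078 + 1×15.999 = 56.077 g/mol.
Mass of CaO per formula unit = 1.0000 × 56.077 = 56.077 g.
CaO wt% = 56.077 / 196.025 × 100 = 28.61%.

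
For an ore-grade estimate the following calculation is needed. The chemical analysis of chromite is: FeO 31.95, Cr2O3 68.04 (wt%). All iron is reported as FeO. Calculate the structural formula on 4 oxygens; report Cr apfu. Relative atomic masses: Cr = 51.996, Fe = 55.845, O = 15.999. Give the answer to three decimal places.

FeO (M=71.844): mol = 0.44471; Fe = 0.44471, O = 0.44471.
Cr2O3 (M=151.989): mol = 0.44766; Cr = 0.89532, O = 1.34298.
ΣO = 1.78769; factor = 4/ΣO = 2.23752.
Cr apfu = 0.89532 × 2.23752 = 2.003.

2.003 Cr apfu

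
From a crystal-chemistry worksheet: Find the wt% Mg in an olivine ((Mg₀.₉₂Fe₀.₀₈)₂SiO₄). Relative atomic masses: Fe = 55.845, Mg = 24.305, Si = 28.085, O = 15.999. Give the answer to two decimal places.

M((Mg₀.₉₂Fe₀.₀₈)₂SiO₄) = 145.737 g/mol.
Mg contributes 1.84 × 24.305 = 44.721 g per mole.
44.721/145.737 = 0.3069 → 30.69%.

30.69 wt%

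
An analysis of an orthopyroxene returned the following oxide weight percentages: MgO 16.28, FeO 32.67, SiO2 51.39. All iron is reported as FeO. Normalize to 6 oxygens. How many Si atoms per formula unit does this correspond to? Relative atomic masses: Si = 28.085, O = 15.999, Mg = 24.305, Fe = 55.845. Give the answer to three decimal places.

1.997 Si apfu

MgO (M=40.304): mol = 0.40393; Mg = 0.40393, O = 0.40393.
FeO (M=71.844): mol = 0.45474; Fe = 0.45474, O = 0.45474.
SiO2 (M=60.083): mol = 0.85532; Si = 0.85532, O = 1.71064.
ΣO = 2.56931; factor = 6/ΣO = 2.33526.
Si apfu = 0.85532 × 2.33526 = 1.997.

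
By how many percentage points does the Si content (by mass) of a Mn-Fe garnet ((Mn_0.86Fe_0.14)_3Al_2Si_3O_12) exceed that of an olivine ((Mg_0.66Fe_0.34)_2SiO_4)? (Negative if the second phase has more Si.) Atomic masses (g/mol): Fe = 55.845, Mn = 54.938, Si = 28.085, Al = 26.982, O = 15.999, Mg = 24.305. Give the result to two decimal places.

First mineral: 84.255 g Si in 495.402 g formula = 17.01 wt% Si.
Second mineral: 28.085 g Si in 162.138 g formula = 17.32 wt% Si.
17.01% − 17.32% gives a difference of -0.31 percentage points.

-0.31 percentage points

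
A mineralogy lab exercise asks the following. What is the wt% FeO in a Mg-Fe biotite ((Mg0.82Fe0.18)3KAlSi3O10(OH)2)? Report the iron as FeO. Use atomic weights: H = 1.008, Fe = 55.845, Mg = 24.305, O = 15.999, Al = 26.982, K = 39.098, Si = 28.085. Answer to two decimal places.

Molar mass of (Mg0.82Fe0.18)3KAlSi3O10(OH)2 = 2.46·24.305 + 0.54·55.845 + 1·39.098 + 1·26.982 + 3·28.085 + 12·15.999 + 2·1.008 = 434.286 g/mol.
Each formula unit contains 0.54 Fe, equivalent to 0.54/1 = 0.5400 mol FeO.
M(FeO) = 1×55.845 + 1×15.999 = 71.844 g/mol.
Mass of FeO per formula unit = 0.5400 × 71.844 = 38.796 g.
FeO wt% = 38.796 / 434.286 × 100 = 8.93%.

8.93 wt%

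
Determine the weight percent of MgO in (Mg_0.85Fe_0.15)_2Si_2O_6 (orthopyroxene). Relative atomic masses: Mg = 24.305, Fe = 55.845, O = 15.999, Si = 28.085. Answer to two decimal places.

32.59 wt%

Molar mass of (Mg_0.85Fe_0.15)_2Si_2O_6 = 1.70*24.305 + 0.30*55.845 + 2*28.085 + 6*15.999 = 210.236 g/mol.
Each formula unit contains 1.70 Mg, equivalent to 1.70/1 = 1.7000 mol MgO.
M(MgO) = 1×24.305 + 1×15.999 = 40.304 g/mol.
Mass of MgO per formula unit = 1.7000 × 40.304 = 68.517 g.
MgO wt% = 68.517 / 210.236 × 100 = 32.59%.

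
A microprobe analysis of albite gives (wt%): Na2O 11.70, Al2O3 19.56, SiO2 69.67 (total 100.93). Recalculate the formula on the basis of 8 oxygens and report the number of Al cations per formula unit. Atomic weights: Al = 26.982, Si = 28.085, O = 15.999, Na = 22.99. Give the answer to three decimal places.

Na2O: 11.70/61.979 = 0.18877 mol → 0.37754 mol Na, 0.18877 mol O.
Al2O3: 19.56/101.961 = 0.19184 mol → 0.38368 mol Al, 0.57552 mol O.
SiO2: 69.67/60.083 = 1.15956 mol → 1.15956 mol Si, 2.31912 mol O.
Total oxygen = 3.08341 mol. Normalization factor = 8/3.08341 = 2.59453.
Al per 8 O = 0.38368 × 2.59453 = 0.995.

0.995 Al apfu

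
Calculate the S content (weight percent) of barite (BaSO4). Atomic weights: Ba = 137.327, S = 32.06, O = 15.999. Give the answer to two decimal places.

13.74 weight percent

M(BaSO4) = 233.383 g/mol.
S contributes 1 × 32.06 = 32.060 g per mole.
32.060/233.383 = 0.1374 → 13.74%.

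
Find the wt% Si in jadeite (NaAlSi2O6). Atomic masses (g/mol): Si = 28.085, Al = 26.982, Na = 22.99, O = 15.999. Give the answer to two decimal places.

27.79 weight percent

Formula mass = 1·22.99 + 1·26.982 + 2·28.085 + 6·15.999 = 202.136 g/mol, of which 56.170 g is Si.
So Si makes up 56.170/202.136 = 0.2779 of the mass, i.e. 27.79%.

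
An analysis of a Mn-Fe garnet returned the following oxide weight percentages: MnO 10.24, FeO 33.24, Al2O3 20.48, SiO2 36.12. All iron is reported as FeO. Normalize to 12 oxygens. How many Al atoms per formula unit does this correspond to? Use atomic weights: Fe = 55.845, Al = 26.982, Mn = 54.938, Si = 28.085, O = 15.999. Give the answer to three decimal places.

1.999 Al apfu

10.24 wt% MnO ÷ 70.937 g/mol = 0.14435 mol, giving 0.14435 Mn and 0.14435 O.
33.24 wt% FeO ÷ 71.844 g/mol = 0.46267 mol, giving 0.46267 Fe and 0.46267 O.
20.48 wt% Al2O3 ÷ 101.961 g/mol = 0.20086 mol, giving 0.40172 Al and 0.60258 O.
36.12 wt% SiO2 ÷ 60.083 g/mol = 0.60117 mol, giving 0.60117 Si and 1.20234 O.
Oxygen sums to 2.41194; scaling by 12/2.41194 = 4.97525 puts the formula on 12 O.
Al: 0.40172 × 4.97525 = 1.999 atoms per formula unit.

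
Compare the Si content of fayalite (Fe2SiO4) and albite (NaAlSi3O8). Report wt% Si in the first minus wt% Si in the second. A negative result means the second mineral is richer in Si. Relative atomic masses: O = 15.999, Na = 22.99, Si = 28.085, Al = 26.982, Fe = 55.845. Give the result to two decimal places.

-18.35 percentage points

First mineral: 28.085 g Si in 203.771 g formula = 13.78 wt% Si.
Second mineral: 84.255 g Si in 262.219 g formula = 32.13 wt% Si.
13.78% − 32.13% gives a difference of -18.35 percentage points.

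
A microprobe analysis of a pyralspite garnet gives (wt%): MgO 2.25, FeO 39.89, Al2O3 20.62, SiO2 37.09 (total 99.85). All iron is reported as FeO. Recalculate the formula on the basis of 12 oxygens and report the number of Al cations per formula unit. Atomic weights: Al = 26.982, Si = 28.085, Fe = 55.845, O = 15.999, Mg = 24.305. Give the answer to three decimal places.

1.979 Al apfu

MgO: 2.25/40.304 = 0.05583 mol → 0.05583 mol Mg, 0.05583 mol O.
FeO: 39.89/71.844 = 0.55523 mol → 0.55523 mol Fe, 0.55523 mol O.
Al2O3: 20.62/101.961 = 0.20223 mol → 0.40446 mol Al, 0.60669 mol O.
SiO2: 37.09/60.083 = 0.61731 mol → 0.61731 mol Si, 1.23462 mol O.
Total oxygen = 2.45237 mol. Normalization factor = 12/2.45237 = 4.89323.
Al per 12 O = 0.40446 × 4.89323 = 1.979.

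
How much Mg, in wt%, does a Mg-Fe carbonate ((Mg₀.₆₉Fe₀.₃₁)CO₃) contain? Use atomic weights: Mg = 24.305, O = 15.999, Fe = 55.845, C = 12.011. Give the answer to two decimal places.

M((Mg₀.₆₉Fe₀.₃₁)CO₃) = 94.090 g/mol.
Mg contributes 0.69 × 24.305 = 16.770 g per mole.
16.770/94.090 = 0.1782 → 17.82%.

17.82 wt%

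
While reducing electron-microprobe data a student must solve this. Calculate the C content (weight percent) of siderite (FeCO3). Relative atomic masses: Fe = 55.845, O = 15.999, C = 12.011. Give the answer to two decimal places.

Formula mass = 1·55.845 + 1·12.011 + 3·15.999 = 115.853 g/mol, of which 12.011 g is C.
So C makes up 12.011/115.853 = 0.1037 of the mass, i.e. 10.37%.

10.37 weight percent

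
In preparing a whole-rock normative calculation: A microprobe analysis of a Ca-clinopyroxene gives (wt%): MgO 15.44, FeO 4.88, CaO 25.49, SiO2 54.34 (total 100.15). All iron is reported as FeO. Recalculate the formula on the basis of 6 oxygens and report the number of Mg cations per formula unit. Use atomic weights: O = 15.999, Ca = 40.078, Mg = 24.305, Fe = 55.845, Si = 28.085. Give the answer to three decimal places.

0.847 Mg apfu

15.44 wt% MgO ÷ 40.304 g/mol = 0.38309 mol, giving 0.38309 Mg and 0.38309 O.
4.88 wt% FeO ÷ 71.844 g/mol = 0.06792 mol, giving 0.06792 Fe and 0.06792 O.
25.49 wt% CaO ÷ 56.077 g/mol = 0.45455 mol, giving 0.45455 Ca and 0.45455 O.
54.34 wt% SiO2 ÷ 60.083 g/mol = 0.90442 mol, giving 0.90442 Si and 1.80884 O.
Oxygen sums to 2.71440; scaling by 6/2.71440 = 2.21043 puts the formula on 6 O.
Mg: 0.38309 × 2.21043 = 0.847 atoms per formula unit.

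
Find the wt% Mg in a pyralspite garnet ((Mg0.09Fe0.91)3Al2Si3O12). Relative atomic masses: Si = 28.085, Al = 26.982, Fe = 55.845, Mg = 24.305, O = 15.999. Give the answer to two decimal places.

Molar mass of (Mg0.09Fe0.91)3Al2Si3O12: 0.27×24.305 + 2.73×55.845 + 2×26.982 + 3×28.085 + 12×15.999 = 489.226 g/mol.
Mass of Mg per formula unit: 0.27 × 24.305 = 6.562 g.
Weight fraction Mg = 6.562 / 489.226 = 0.0134.

1.34 wt%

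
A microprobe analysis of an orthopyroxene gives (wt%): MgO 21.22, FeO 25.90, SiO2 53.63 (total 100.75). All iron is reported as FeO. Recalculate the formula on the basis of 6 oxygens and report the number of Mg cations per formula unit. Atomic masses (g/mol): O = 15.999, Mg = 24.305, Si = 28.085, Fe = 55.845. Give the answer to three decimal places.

1.182 Mg apfu

21.22 wt% MgO ÷ 40.304 g/mol = 0.52650 mol, giving 0.52650 Mg and 0.52650 O.
25.90 wt% FeO ÷ 71.844 g/mol = 0.36050 mol, giving 0.36050 Fe and 0.36050 O.
53.63 wt% SiO2 ÷ 60.083 g/mol = 0.89260 mol, giving 0.89260 Si and 1.78520 O.
Oxygen sums to 2.67220; scaling by 6/2.67220 = 2.24534 puts the formula on 6 O.
Mg: 0.52650 × 2.24534 = 1.182 atoms per formula unit.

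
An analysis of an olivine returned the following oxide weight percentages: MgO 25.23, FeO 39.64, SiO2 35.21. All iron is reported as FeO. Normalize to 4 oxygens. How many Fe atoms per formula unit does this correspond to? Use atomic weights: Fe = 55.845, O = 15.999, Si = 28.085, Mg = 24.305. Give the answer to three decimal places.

MgO: 25.23/40.304 = 0.62599 mol → 0.62599 mol Mg, 0.62599 mol O.
FeO: 39.64/71.844 = 0.55175 mol → 0.55175 mol Fe, 0.55175 mol O.
SiO2: 35.21/60.083 = 0.58602 mol → 0.58602 mol Si, 1.17204 mol O.
Total oxygen = 2.34978 mol. Normalization factor = 4/2.34978 = 1.70229.
Fe per 4 O = 0.55175 × 1.70229 = 0.939.

0.939 Fe apfu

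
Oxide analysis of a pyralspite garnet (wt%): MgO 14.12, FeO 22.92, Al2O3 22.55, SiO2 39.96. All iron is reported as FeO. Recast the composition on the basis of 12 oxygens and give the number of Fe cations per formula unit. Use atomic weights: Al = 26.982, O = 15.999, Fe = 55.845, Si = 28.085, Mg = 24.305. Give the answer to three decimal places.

1.438 Fe apfu

MgO: 14.12/40.304 = 0.35034 mol → 0.35034 mol Mg, 0.35034 mol O.
FeO: 22.92/71.844 = 0.31902 mol → 0.31902 mol Fe, 0.31902 mol O.
Al2O3: 22.55/101.961 = 0.22116 mol → 0.44232 mol Al, 0.66348 mol O.
SiO2: 39.96/60.083 = 0.66508 mol → 0.66508 mol Si, 1.33016 mol O.
Total oxygen = 2.66300 mol. Normalization factor = 12/2.66300 = 4.50620.
Fe per 12 O = 0.31902 × 4.50620 = 1.438.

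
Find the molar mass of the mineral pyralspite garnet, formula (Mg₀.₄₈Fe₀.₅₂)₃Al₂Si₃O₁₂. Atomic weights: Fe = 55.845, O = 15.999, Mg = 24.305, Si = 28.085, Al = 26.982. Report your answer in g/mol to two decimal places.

Mg: 1.44 × 24.305 = 34.9992
Fe: 1.56 × 55.845 = 87.1182
Al: 2 × 26.982 = 53.9640
Si: 3 × 28.085 = 84.2550
O: 12 × 15.999 = 191.9880
Summing the contributions gives the formula mass.

452.32 g/mol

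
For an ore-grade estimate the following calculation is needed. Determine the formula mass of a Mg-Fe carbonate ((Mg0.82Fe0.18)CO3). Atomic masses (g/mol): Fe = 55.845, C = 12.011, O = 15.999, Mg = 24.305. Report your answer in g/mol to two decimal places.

Mg: 0.82 × 24.305 = 19.9301
Fe: 0.18 × 55.845 = 10.0521
C: 1 × 12.011 = 12.0110
O: 3 × 15.999 = 47.9970
Summing the contributions gives the formula mass.

89.99 g/mol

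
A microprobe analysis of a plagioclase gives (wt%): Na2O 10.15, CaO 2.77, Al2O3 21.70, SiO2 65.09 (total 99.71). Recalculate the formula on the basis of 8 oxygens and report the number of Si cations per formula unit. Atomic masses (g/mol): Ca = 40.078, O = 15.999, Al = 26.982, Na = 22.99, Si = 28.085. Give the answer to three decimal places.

2.871 Si apfu

Na2O (M=61.979): mol = 0.16377; Na = 0.32754, O = 0.16377.
CaO (M=56.077): mol = 0.04940; Ca = 0.04940, O = 0.04940.
Al2O3 (M=101.961): mol = 0.21283; Al = 0.42566, O = 0.63849.
SiO2 (M=60.083): mol = 1.08333; Si = 1.08333, O = 2.16666.
ΣO = 3.01832; factor = 8/ΣO = 2.65048.
Si apfu = 1.08333 × 2.65048 = 2.871.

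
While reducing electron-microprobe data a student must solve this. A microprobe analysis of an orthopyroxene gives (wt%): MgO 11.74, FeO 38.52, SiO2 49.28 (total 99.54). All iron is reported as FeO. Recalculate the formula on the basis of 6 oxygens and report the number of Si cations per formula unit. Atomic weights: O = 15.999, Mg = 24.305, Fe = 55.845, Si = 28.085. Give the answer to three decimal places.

MgO: 11.74/40.304 = 0.29129 mol → 0.29129 mol Mg, 0.29129 mol O.
FeO: 38.52/71.844 = 0.53616 mol → 0.53616 mol Fe, 0.53616 mol O.
SiO2: 49.28/60.083 = 0.82020 mol → 0.82020 mol Si, 1.64040 mol O.
Total oxygen = 2.46785 mol. Normalization factor = 6/2.46785 = 2.43127.
Si per 6 O = 0.82020 × 2.43127 = 1.994.

1.994 Si apfu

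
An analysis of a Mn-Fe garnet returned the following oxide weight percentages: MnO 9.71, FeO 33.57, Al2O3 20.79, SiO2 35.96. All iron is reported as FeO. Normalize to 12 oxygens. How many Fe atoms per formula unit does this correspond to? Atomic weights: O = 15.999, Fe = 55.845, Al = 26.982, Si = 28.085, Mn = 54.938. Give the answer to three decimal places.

2.324 Fe apfu

MnO: 9.71/70.937 = 0.13688 mol → 0.13688 mol Mn, 0.13688 mol O.
FeO: 33.57/71.844 = 0.46726 mol → 0.46726 mol Fe, 0.46726 mol O.
Al2O3: 20.79/101.961 = 0.20390 mol → 0.40780 mol Al, 0.61170 mol O.
SiO2: 35.96/60.083 = 0.59851 mol → 0.59851 mol Si, 1.19702 mol O.
Total oxygen = 2.41286 mol. Normalization factor = 12/2.41286 = 4.97335.
Fe per 12 O = 0.46726 × 4.97335 = 2.324.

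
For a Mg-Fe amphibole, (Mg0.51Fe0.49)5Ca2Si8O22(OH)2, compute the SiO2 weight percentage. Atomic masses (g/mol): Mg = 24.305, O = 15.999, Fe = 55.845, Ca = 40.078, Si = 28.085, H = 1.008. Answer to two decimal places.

54.03 wt%

Formula mass = 889.626 g/mol.
8 Si → 8.0000 mol SiO2 per formula unit; M(SiO2) = 60.083, so SiO2 mass = 480.664 g.
480.664/889.626 × 100 = 54.03 wt%.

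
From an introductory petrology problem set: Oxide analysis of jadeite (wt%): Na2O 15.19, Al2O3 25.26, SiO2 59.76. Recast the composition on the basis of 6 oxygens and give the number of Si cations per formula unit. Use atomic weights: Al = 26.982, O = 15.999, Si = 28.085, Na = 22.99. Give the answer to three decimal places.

2.004 Si apfu

Na2O: 15.19/61.979 = 0.24508 mol → 0.49016 mol Na, 0.24508 mol O.
Al2O3: 25.26/101.961 = 0.24774 mol → 0.49548 mol Al, 0.74322 mol O.
SiO2: 59.76/60.083 = 0.99462 mol → 0.99462 mol Si, 1.98924 mol O.
Total oxygen = 2.97754 mol. Normalization factor = 6/2.97754 = 2.01509.
Si per 6 O = 0.99462 × 2.01509 = 2.004.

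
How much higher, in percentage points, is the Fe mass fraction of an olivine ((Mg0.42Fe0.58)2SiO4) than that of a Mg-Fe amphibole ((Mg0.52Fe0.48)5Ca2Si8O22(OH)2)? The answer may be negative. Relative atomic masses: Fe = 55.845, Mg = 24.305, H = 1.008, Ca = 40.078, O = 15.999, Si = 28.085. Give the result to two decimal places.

M((Mg0.42Fe0.58)2SiO4) = 177.277 g/mol, so wt% Fe = 64.780/177.277 × 100 = 36.54%.
M((Mg0.52Fe0.48)5Ca2Si8O22(OH)2) = 888.049 g/mol, so wt% Fe = 134.028/888.049 × 100 = 15.09%.
36.54 − 15.09 = 21.45 pp.

21.45 percentage points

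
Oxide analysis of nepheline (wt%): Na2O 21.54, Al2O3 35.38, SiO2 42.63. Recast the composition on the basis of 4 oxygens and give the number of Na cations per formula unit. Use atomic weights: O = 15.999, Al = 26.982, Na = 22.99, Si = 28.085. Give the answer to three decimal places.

21.54 wt% Na2O ÷ 61.979 g/mol = 0.34754 mol, giving 0.69508 Na and 0.34754 O.
35.38 wt% Al2O3 ÷ 101.961 g/mol = 0.34700 mol, giving 0.69400 Al and 1.04100 O.
42.63 wt% SiO2 ÷ 60.083 g/mol = 0.70952 mol, giving 0.70952 Si and 1.41904 O.
Oxygen sums to 2.80758; scaling by 4/2.80758 = 1.42471 puts the formula on 4 O.
Na: 0.69508 × 1.42471 = 0.990 atoms per formula unit.

0.990 Na apfu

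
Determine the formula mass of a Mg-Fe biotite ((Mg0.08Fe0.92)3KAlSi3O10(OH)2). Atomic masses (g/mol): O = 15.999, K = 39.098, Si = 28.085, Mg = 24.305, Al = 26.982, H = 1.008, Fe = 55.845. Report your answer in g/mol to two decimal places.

504.30 g/mol

M = 0.24×24.305 + 2.76×55.845 + 1×39.098 + 1×26.982 + 3×28.085 + 12×15.999 + 2×1.008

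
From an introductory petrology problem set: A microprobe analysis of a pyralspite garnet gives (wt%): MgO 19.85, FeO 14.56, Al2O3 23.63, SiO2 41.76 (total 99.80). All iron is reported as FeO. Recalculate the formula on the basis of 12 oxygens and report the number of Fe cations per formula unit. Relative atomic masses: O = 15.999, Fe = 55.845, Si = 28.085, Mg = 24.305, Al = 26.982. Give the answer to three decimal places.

19.85 wt% MgO ÷ 40.304 g/mol = 0.49251 mol, giving 0.49251 Mg and 0.49251 O.
14.56 wt% FeO ÷ 71.844 g/mol = 0.20266 mol, giving 0.20266 Fe and 0.20266 O.
23.63 wt% Al2O3 ÷ 101.961 g/mol = 0.23176 mol, giving 0.46352 Al and 0.69528 O.
41.76 wt% SiO2 ÷ 60.083 g/mol = 0.69504 mol, giving 0.69504 Si and 1.39008 O.
Oxygen sums to 2.78053; scaling by 12/2.78053 = 4.31572 puts the formula on 12 O.
Fe: 0.20266 × 4.31572 = 0.875 atoms per formula unit.

0.875 Fe apfu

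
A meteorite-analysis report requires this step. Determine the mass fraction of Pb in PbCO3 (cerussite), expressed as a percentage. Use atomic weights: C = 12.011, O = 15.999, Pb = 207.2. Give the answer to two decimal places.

Molar mass of PbCO3: 1*207.2 + 1*12.011 + 3*15.999 = 267.208 g/mol.
Mass of Pb per formula unit: 1 × 207.2 = 207.200 g.
Weight fraction Pb = 207.200 / 267.208 = 0.7754.

77.54 wt%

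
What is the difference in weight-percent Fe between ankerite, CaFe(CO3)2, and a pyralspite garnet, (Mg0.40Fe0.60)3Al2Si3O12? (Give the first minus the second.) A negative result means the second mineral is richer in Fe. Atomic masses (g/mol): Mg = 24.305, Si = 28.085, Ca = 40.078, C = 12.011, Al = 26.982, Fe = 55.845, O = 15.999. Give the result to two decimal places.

4.00 percentage points

First mineral: 55.845 g Fe in 215.939 g formula = 25.86 wt% Fe.
Second mineral: 100.521 g Fe in 459.894 g formula = 21.86 wt% Fe.
25.86% − 21.86% gives a difference of 4.00 percentage points.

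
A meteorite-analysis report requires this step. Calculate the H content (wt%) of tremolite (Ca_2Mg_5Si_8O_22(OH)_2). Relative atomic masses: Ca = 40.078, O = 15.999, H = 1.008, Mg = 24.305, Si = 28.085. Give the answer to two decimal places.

Molar mass of Ca_2Mg_5Si_8O_22(OH)_2: 2×40.078 + 5×24.305 + 8×28.085 + 24×15.999 + 2×1.008 = 812.353 g/mol.
Mass of H per formula unit: 2 × 1.008 = 2.016 g.
Weight fraction H = 2.016 / 812.353 = 0.0025.

0.25 wt%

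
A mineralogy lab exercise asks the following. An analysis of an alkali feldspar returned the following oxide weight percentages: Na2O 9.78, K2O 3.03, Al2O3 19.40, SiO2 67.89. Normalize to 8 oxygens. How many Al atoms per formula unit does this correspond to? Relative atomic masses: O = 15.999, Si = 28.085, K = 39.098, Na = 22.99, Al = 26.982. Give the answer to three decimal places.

Na2O (M=61.979): mol = 0.15780; Na = 0.31560, O = 0.15780.
K2O (M=94.195): mol = 0.03217; K = 0.06434, O = 0.03217.
Al2O3 (M=101.961): mol = 0.19027; Al = 0.38054, O = 0.57081.
SiO2 (M=60.083): mol = 1.12994; Si = 1.12994, O = 2.25988.
ΣO = 3.02066; factor = 8/ΣO = 2.64843.
Al apfu = 0.38054 × 2.64843 = 1.008.

1.008 Al apfu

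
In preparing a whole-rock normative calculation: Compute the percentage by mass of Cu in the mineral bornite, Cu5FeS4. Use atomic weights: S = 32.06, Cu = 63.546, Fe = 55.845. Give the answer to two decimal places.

M(Cu5FeS4) = 501.815 g/mol.
Cu contributes 5 × 63.546 = 317.730 g per mole.
317.730/501.815 = 0.6332 → 63.32%.

63.32 wt%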